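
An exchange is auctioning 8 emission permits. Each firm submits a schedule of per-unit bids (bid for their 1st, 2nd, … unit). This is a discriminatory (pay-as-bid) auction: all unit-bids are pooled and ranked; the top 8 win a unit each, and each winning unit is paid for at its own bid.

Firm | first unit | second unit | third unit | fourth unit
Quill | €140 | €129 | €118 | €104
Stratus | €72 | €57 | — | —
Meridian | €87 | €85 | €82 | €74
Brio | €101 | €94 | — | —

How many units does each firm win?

Brio 2, Meridian 2, Quill 4

Merging the schedules and taking the best 8: 140 (Quill-1), 129 (Quill-2), 118 (Quill-3), 104 (Quill-4), 101 (Brio-1), 94 (Brio-2), 87 (Meridian-1), 85 (Meridian-2)
Next rejected bid: €82 (not a price — pay-as-bid).
Allocation: Brio 2, Meridian 2, Quill 4.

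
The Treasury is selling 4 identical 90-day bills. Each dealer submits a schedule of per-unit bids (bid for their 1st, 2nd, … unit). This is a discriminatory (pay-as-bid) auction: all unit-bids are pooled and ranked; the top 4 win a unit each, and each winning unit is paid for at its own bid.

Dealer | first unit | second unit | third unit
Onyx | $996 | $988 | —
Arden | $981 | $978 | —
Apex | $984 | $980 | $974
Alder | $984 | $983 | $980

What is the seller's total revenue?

Pooled unit-bids ranked (top 4): 996 (Onyx-1), 988 (Onyx-2), 984 (Apex-1), 984 (Alder-1)
Next rejected bid: $983 (not a price — pay-as-bid).
Each winning unit pays its own bid.
Revenue = 996 + 988 + 984 + 984 = $3,952.

Total revenue: $3,952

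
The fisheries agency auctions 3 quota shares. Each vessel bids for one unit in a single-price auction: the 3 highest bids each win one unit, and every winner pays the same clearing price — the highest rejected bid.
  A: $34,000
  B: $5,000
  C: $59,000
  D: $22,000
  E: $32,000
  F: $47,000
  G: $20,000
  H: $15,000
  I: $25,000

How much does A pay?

Bids ranked high→low: 59,000 (C), 47,000 (F), 34,000 (A), 32,000 (E), 25,000 (I), …
The 3 highest are C, F, A.
Clearing price = highest rejected bid = $32,000.
A wins → pays $32,000.

A pays $32,000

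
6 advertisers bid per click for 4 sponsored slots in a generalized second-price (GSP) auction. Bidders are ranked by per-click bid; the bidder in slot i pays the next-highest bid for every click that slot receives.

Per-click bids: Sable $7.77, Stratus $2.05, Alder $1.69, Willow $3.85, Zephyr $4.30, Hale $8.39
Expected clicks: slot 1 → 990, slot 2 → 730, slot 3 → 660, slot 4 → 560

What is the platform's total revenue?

Total revenue: $14520.30

Per-click bids in order: $8.39 (Hale) > $7.77 (Sable) > $4.30 (Zephyr) > $3.85 (Willow) > $2.05 (Stratus) > …
Slot 1: Hale pays $7.77 × 990 = $7692.30
Slot 2: Sable pays $4.30 × 730 = $3139.00
Slot 3: Zephyr pays $3.85 × 660 = $2541.00
Slot 4: Willow pays $2.05 × 560 = $1148.00
Total = $14520.30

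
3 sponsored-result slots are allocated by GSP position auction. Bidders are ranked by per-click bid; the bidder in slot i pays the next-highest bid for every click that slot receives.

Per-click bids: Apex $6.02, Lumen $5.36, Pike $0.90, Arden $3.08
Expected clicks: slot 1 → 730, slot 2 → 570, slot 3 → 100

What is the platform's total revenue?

Total revenue: $5758.40

Per-click bids in order: $6.02 (Apex) > $5.36 (Lumen) > $3.08 (Arden) > $0.90 (Pike)
Slot 1: Apex pays $5.36 × 730 = $3912.80
Slot 2: Lumen pays $3.08 × 570 = $1755.60
Slot 3: Arden pays $0.90 × 100 = $90.00
Total = $5758.40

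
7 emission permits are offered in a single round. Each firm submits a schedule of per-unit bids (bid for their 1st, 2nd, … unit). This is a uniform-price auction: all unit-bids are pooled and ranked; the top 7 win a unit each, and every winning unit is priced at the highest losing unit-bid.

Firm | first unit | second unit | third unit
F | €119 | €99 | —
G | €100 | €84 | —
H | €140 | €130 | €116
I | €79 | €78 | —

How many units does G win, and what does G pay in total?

G: 2 units, pays €158

Pooled unit-bids ranked (top 7): 140 (H-1), 130 (H-2), 119 (F-1), 116 (H-3), 100 (G-1), 99 (F-2), 84 (G-2)
The (k+1)-th unit-bid is €79.
G wins 2 unit(s) at €79 each.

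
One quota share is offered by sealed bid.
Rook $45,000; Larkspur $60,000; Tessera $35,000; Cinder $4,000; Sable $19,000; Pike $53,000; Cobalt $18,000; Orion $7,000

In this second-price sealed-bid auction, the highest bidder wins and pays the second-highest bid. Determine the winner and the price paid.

Larkspur pays $53,000

Bids ranked: 60,000 (Larkspur) > 53,000 (Pike) > 45,000 (Rook) > 35,000 (Tessera) > 19,000 (Sable) > 18,000 (Cobalt) > …
Second-price: Larkspur pays Pike's bid of $53,000.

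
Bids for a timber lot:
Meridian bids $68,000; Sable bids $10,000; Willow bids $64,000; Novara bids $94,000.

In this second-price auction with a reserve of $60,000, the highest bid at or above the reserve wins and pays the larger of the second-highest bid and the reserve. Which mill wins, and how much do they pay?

Sorting bids: 94,000 (Novara) > 68,000 (Meridian) > 64,000 (Willow) > 10,000 (Sable)
Novara has the top bid at or above the reserve ($94,000).
Second-highest bid $68,000 exceeds the reserve $60,000 → payment $68,000.

Novara pays $68,000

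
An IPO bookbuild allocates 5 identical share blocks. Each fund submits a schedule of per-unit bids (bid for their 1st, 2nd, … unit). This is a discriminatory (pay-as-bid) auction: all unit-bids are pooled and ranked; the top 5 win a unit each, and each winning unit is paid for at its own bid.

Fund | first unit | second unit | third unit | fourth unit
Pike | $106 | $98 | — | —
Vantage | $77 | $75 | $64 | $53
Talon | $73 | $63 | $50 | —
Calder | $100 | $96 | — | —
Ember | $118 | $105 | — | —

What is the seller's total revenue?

Total revenue: $527

Merging the schedules and taking the best 5: 118 (Ember-1), 106 (Pike-1), 105 (Ember-2), 100 (Calder-1), 98 (Pike-2)
Next rejected bid: $96 (not a price — pay-as-bid).
Each winning unit pays its own bid.
Revenue = 118 + 106 + 105 + 100 + 98 = $527.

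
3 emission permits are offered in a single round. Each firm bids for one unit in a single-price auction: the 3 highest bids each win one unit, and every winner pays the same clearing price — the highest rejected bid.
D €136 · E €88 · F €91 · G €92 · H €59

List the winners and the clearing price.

Ordering the bids: 136 (D), 92 (G), 91 (F), 88 (E), 59 (H)
Winners (3 units): D, G, F.
Highest unsuccessful bid: €88 → clearing price.

D, G, F; each pays €88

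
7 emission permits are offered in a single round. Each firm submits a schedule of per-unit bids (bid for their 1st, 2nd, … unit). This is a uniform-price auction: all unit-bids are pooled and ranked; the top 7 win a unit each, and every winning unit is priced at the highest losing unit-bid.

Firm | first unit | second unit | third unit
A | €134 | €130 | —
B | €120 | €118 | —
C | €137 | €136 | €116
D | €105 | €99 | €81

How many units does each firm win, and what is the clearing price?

All unit-bids, highest first — top 7: 137 (C-1), 136 (C-2), 134 (A-1), 130 (A-2), 120 (B-1), 118 (B-2), 116 (C-3)
First bid not allocated: €105.
Allocation: A 2, B 2, C 3.

A 2, B 2, C 3; clearing price €105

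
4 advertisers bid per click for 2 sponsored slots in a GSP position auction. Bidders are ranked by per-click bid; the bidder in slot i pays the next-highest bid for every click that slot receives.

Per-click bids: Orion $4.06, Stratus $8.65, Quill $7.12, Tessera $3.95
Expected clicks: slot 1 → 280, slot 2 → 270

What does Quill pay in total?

Ranked by bid: $8.65 (Stratus) > $7.12 (Quill) > $4.06 (Orion) > …
Quill holds slot 2 → pays next bid $4.06 × 270 clicks = $1096.20.

Quill pays $1096.20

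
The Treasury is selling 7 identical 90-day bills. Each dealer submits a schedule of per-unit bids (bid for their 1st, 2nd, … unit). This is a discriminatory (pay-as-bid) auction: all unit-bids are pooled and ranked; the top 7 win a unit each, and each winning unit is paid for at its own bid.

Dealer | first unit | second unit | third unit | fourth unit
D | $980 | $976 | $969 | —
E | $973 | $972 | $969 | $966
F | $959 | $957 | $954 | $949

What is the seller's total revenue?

Total revenue: $6,805

Pooled unit-bids ranked (top 7): 980 (D-1), 976 (D-2), 973 (E-1), 972 (E-2), 969 (D-3), 969 (E-3), 966 (E-4)
Next rejected bid: $959 (not a price — pay-as-bid).
Each winning unit pays its own bid.
Revenue = 980 + 976 + 973 + 972 + 969 + 969 + 966 = $6,805.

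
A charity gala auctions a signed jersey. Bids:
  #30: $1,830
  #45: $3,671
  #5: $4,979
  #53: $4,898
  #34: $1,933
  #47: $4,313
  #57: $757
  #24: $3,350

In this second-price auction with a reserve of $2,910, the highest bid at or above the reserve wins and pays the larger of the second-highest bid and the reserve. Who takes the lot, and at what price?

#5 pays $4,898

Bids in order: 4,979 (#5) > 4,898 (#53) > 4,313 (#47) > 3,671 (#45) > 3,350 (#24) > 1,933 (#34) > …
Highest eligible bid: #5 at $4,979.
Second-highest bid $4,898 exceeds the reserve $2,910 → payment $4,898.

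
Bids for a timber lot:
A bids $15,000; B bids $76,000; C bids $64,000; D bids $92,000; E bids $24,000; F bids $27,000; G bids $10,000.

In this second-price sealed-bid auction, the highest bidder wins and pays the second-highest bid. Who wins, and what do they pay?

D pays $76,000

Second-price sealed-bid auction: the highest bidder wins and pays the second-highest bid.
Bids in order: 92,000 (D) > 76,000 (B) > 64,000 (C) > 27,000 (F) > 24,000 (E) > 15,000 (A) > …
D wins with the highest bid; price is set by the runner-up at $76,000.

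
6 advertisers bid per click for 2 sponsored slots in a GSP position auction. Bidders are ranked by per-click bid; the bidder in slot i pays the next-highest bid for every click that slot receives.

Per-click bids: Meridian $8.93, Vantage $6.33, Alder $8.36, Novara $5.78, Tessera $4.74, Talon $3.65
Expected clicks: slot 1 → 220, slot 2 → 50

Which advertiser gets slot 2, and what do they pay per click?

Per-click bids in order: $8.93 (Meridian) > $8.36 (Alder) > $6.33 (Vantage) > …
Slot 2 goes to the second-ranked bidder, Alder, who pays the next bid down: $6.33/click.

Alder; $6.33 per click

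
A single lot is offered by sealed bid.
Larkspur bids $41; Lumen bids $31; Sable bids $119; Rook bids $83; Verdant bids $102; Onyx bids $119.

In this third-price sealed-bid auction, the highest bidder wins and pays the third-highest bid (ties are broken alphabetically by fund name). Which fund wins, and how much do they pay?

Sorting bids: 119 (Onyx) > 119 (Sable) > 102 (Verdant) > 83 (Rook) > 41 (Larkspur) > 31 (Lumen)
Onyx and Sable tie at $119; tie-break gives it to Onyx.
Onyx is highest; pays the third-highest bid, $102.

Onyx pays $102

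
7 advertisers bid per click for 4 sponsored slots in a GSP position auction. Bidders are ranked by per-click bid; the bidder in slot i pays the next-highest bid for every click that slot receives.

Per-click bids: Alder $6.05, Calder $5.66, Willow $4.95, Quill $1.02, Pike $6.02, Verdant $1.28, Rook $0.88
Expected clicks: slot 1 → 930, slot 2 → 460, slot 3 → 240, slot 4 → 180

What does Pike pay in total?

Sorting advertisers: $6.05 (Alder) > $6.02 (Pike) > $5.66 (Calder) > $4.95 (Willow) > $1.28 (Verdant) > …
Pike holds slot 2 → pays next bid $5.66 × 460 clicks = $2603.60.

Pike pays $2603.60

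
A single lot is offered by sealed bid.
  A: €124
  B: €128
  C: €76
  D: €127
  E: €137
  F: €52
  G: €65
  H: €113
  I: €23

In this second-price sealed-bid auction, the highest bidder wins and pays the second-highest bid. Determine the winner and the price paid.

Rule: the highest bidder wins and pays the second-highest bid.
Bids in order: 137 (E) > 128 (B) > 127 (D) > 124 (A) > 113 (H) > 76 (C) > …
E wins with the highest bid; price is set by the runner-up at €128.

E pays €128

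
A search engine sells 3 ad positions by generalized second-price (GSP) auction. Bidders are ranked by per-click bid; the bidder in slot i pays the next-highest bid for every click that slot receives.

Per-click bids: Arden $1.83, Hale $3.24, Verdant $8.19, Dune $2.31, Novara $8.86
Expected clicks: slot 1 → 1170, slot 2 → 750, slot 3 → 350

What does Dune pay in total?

Dune pays $0.00

Sorting advertisers: $8.86 (Novara) > $8.19 (Verdant) > $3.24 (Hale) > $2.31 (Dune) > …
Dune ranks below slot 3 → no slot, pays nothing.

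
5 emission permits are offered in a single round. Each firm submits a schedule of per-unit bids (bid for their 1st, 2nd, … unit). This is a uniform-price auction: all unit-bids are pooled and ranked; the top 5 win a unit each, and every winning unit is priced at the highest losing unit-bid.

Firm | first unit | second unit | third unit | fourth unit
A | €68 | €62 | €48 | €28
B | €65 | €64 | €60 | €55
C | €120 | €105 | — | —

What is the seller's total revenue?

All unit-bids, highest first — top 5: 120 (C-1), 105 (C-2), 68 (A-1), 65 (B-1), 64 (B-2)
Highest rejected unit-bid = €62.
Allocation: A 1, B 2, C 2. Every unit priced at €62.
Revenue = 5 × 62 = €310.

Total revenue: €310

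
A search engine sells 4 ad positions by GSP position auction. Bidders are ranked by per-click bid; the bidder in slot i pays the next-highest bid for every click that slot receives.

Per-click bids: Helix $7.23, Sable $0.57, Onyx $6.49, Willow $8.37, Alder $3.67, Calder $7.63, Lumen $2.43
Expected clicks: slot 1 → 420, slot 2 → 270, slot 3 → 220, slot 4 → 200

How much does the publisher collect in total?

Sorting advertisers: $8.37 (Willow) > $7.63 (Calder) > $7.23 (Helix) > $6.49 (Onyx) > $3.67 (Alder) > …
Slot 1: Willow pays $7.63 × 420 = $3204.60
Slot 2: Calder pays $7.23 × 270 = $1952.10
Slot 3: Helix pays $6.49 × 220 = $1427.80
Slot 4: Onyx pays $3.67 × 200 = $734.00
Total = $7318.50

Total revenue: $7318.50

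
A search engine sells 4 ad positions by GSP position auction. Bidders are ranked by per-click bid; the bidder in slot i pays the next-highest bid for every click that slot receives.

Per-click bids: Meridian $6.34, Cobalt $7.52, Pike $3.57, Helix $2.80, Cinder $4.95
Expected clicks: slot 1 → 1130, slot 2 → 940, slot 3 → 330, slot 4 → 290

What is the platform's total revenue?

Sorting advertisers: $7.52 (Cobalt) > $6.34 (Meridian) > $4.95 (Cinder) > $3.57 (Pike) > $2.80 (Helix)
Slot 1: Cobalt pays $6.34 × 1130 = $7164.20
Slot 2: Meridian pays $4.95 × 940 = $4653.00
Slot 3: Cinder pays $3.57 × 330 = $1178.10
Slot 4: Pike pays $2.80 × 290 = $812.00
Total = $13807.30

Total revenue: $13807.30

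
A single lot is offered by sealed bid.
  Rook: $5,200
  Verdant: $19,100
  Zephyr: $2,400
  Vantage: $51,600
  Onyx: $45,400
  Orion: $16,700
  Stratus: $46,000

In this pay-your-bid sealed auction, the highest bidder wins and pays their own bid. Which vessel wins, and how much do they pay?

Vantage pays $51,600

Rule: the highest bidder wins and pays their own bid.
Bids in order: 51,600 (Vantage) > 46,000 (Stratus) > 45,400 (Onyx) > 19,100 (Verdant) > 16,700 (Orion) > 5,200 (Rook) > …
Vantage is highest → pays own bid, $51,600.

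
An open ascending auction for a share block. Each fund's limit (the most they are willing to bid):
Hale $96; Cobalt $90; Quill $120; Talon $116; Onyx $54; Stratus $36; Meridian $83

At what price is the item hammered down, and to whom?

Quill wins at $116

Sorting limits: 120 (Quill) > 116 (Talon) > 96 (Hale) > 90 (Cobalt) > 83 (Meridian) > 54 (Onyx) > …
Bidding ends when Talon exits at $116; Quill takes it.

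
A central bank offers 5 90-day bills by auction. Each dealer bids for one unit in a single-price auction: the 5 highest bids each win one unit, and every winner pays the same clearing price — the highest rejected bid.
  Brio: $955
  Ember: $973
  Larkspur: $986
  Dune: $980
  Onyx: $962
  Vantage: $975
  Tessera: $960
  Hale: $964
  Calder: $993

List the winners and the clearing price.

Bids ranked high→low: 993 (Calder), 986 (Larkspur), 980 (Dune), 975 (Vantage), 973 (Ember), 964 (Hale), 962 (Onyx), …
Top 5: Calder, Larkspur, Dune, Vantage, Ember.
Highest unsuccessful bid: $964 → clearing price.

Calder, Larkspur, Dune, Vantage, Ember; each pays $964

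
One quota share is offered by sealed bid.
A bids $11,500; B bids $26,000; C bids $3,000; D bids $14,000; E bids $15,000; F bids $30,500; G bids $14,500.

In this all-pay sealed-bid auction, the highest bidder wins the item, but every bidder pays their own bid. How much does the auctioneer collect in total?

Total revenue: $114,500

Bids in order: 30,500 (F) > 26,000 (B) > 15,000 (E) > 14,500 (G) > 14,000 (D) > 11,500 (A) > …
Every bidder forfeits their bid regardless of winning.
Revenue = 11,500 + 26,000 + 3,000 + 14,000 + 15,000 + 30,500 + 14,500 = $114,500.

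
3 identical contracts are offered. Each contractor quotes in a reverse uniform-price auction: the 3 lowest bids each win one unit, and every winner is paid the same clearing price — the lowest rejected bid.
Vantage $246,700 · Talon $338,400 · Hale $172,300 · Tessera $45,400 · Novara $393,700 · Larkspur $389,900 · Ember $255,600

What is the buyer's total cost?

Total cost: $766,800

Ordering the bids: 45,400 (Tessera), 172,300 (Hale), 246,700 (Vantage), 255,600 (Ember), 338,400 (Talon), …
The 3 lowest are Tessera, Hale, Vantage.
Clearing price = lowest rejected bid = $255,600.
Total cost = 3 × $255,600 = $766,800.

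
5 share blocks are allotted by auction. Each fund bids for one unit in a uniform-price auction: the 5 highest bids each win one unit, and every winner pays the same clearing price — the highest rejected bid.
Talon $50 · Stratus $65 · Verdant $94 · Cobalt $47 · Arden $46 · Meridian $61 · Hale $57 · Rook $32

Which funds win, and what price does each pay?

Verdant, Stratus, Meridian, Hale, Talon; each pays $47

Bids ranked high→low: 94 (Verdant), 65 (Stratus), 61 (Meridian), 57 (Hale), 50 (Talon), 47 (Cobalt), 46 (Arden), …
Winners (5 units): Verdant, Stratus, Meridian, Hale, Talon.
Highest unsuccessful bid: $47 → clearing price.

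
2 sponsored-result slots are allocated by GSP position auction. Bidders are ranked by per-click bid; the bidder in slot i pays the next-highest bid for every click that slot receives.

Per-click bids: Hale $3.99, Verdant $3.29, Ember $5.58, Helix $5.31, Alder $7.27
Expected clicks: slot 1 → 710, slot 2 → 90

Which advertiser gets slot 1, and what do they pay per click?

Alder; $5.58 per click

Sorting advertisers: $7.27 (Alder) > $5.58 (Ember) > $5.31 (Helix) > …
Slot 1 goes to the first-ranked bidder, Alder, who pays the next bid down: $5.58/click.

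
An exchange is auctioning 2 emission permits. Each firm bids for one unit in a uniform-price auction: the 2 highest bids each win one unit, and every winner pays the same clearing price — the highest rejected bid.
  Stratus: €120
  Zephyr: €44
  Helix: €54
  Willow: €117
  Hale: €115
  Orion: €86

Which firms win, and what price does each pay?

Stratus, Willow; each pays €115

Bids ranked high→low: 120 (Stratus), 117 (Willow), 115 (Hale), 86 (Orion), …
The 2 highest are Stratus, Willow.
Clearing price = highest rejected bid = €115.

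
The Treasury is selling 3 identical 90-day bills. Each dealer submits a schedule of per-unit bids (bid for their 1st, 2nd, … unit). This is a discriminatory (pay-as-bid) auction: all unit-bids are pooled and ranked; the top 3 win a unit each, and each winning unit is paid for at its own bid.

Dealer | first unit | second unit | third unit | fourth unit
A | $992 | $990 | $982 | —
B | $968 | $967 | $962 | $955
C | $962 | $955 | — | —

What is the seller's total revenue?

Pooled unit-bids ranked (top 3): 992 (A-1), 990 (A-2), 982 (A-3)
Next rejected bid: $968 (not a price — pay-as-bid).
Each winning unit pays its own bid.
Revenue = 992 + 990 + 982 = $2,964.

Total revenue: $2,964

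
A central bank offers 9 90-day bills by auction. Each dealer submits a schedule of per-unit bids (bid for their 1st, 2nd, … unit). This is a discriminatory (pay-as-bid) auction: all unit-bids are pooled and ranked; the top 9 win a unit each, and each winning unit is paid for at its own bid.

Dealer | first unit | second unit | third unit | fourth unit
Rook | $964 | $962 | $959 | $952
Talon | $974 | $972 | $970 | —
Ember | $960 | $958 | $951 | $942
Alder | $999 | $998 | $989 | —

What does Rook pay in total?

Rook pays $1,926

All unit-bids, highest first — top 9: 999 (Alder-1), 998 (Alder-2), 989 (Alder-3), 974 (Talon-1), 972 (Talon-2), 970 (Talon-3), 964 (Rook-1), 962 (Rook-2), 960 (Ember-1)
Next rejected bid: $959 (not a price — pay-as-bid).
Rook's winning unit-bids: 964 + 962 = $1,926.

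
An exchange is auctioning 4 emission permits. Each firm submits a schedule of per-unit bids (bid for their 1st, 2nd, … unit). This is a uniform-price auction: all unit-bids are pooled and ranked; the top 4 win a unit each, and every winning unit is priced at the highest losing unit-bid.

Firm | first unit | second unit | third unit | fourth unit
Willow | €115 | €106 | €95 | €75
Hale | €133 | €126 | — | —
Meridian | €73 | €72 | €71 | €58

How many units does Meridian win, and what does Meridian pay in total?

Meridian: 0 units, pays €0

Pooled unit-bids ranked (top 4): 133 (Hale-1), 126 (Hale-2), 115 (Willow-1), 106 (Willow-2)
First bid not allocated: €95.
Meridian wins 0 unit(s) at €95 each.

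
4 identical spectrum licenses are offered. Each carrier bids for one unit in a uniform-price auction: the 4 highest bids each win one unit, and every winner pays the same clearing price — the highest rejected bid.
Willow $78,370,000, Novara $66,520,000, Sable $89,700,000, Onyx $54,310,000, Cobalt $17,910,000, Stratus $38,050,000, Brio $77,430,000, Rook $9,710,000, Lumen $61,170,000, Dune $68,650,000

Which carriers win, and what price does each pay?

Ordering the bids: 89,700,000 (Sable), 78,370,000 (Willow), 77,430,000 (Brio), 68,650,000 (Dune), 66,520,000 (Novara), 61,170,000 (Lumen), …
Top 4: Sable, Willow, Brio, Dune.
First losing bid is Novara's $66,520,000, which sets the uniform price.

Sable, Willow, Brio, Dune; each pays $66,520,000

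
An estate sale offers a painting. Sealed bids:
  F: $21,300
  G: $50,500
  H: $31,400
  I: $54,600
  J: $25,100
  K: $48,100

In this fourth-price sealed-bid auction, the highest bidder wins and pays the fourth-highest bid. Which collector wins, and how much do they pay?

I pays $31,400

Bids in order: 54,600 (I) > 50,500 (G) > 48,100 (K) > 31,400 (H) > 25,100 (J) > 21,300 (F)
I is highest; pays the fourth-highest bid, $31,400.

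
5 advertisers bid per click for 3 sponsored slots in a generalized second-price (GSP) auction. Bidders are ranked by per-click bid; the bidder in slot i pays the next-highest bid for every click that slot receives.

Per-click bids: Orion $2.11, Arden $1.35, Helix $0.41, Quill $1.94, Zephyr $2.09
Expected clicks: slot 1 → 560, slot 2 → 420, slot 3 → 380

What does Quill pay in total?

Quill pays $513.00

Sorting advertisers: $2.11 (Orion) > $2.09 (Zephyr) > $1.94 (Quill) > $1.35 (Arden) > …
Quill holds slot 3 → pays next bid $1.35 × 380 clicks = $513.00.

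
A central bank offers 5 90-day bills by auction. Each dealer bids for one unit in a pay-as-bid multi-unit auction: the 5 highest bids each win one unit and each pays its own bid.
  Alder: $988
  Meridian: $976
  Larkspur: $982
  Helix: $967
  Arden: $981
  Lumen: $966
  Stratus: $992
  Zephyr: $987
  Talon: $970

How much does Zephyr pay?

Zephyr pays $987

Ordering the bids: 992 (Stratus), 988 (Alder), 987 (Zephyr), 982 (Larkspur), 981 (Arden), 976 (Meridian), 970 (Talon), …
The 5 highest are Stratus, Alder, Zephyr, Larkspur, Arden.
Zephyr wins → own bid $987.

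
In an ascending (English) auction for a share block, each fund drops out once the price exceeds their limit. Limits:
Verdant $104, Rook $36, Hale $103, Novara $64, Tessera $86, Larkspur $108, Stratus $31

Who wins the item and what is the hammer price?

Limits in order: 108 (Larkspur) > 104 (Verdant) > 103 (Hale) > 86 (Tessera) > 64 (Novara) > 36 (Rook) > …
Verdant is the last rival to drop out, at $104; Larkspur remains and wins at that price.

Larkspur wins at $104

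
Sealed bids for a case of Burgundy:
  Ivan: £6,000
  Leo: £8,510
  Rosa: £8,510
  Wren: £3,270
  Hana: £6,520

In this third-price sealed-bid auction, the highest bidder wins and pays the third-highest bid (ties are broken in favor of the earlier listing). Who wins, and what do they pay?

Leo pays £6,520

Bids ranked: 8,510 (Leo) > 8,510 (Rosa) > 6,520 (Hana) > 6,000 (Ivan) > 3,270 (Wren)
Leo and Rosa tie at £8,510; tie-break gives it to Leo.
Leo is highest; pays the third-highest bid, £6,520.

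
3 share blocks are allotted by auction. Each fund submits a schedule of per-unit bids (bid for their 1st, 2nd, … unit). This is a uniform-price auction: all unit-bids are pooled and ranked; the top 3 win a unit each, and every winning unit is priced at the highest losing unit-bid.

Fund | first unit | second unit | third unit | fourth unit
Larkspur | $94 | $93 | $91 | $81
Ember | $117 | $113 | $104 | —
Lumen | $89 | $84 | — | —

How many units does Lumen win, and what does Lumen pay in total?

Merging the schedules and taking the best 3: 117 (Ember-1), 113 (Ember-2), 104 (Ember-3)
The (k+1)-th unit-bid is $94.
Lumen wins 0 unit(s) at $94 each.

Lumen: 0 units, pays $0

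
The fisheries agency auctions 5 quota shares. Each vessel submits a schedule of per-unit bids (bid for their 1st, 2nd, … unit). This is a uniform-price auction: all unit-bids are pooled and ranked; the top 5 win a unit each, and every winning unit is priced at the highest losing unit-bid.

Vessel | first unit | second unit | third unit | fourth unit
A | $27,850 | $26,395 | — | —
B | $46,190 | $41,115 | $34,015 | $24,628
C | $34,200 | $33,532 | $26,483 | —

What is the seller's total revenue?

All unit-bids, highest first — top 5: 46,190 (B-1), 41,115 (B-2), 34,200 (C-1), 34,015 (B-3), 33,532 (C-2)
First bid not allocated: $27,850.
Allocation: B 3, C 2. Every unit priced at $27,850.
Revenue = 5 × 27,850 = $139,250.

Total revenue: $139,250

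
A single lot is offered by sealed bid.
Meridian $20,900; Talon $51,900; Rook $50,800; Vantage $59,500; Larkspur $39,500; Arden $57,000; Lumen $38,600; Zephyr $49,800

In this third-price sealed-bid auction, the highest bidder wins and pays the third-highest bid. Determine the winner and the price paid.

Sorting bids: 59,500 (Vantage) > 57,000 (Arden) > 51,900 (Talon) > 50,800 (Rook) > 49,800 (Zephyr) > 39,500 (Larkspur) > …
Vantage wins; payment is bid #3 in the ranking = $51,900.

Vantage pays $51,900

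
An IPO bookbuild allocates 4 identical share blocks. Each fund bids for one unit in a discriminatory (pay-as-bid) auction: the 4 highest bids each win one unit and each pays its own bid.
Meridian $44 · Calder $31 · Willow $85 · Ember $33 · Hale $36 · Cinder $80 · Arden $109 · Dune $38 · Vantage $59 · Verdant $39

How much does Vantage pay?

Vantage pays $59

Ordering the bids: 109 (Arden), 85 (Willow), 80 (Cinder), 59 (Vantage), 44 (Meridian), 39 (Verdant), …
Winners (4 units): Arden, Willow, Cinder, Vantage.
Vantage wins → own bid $59.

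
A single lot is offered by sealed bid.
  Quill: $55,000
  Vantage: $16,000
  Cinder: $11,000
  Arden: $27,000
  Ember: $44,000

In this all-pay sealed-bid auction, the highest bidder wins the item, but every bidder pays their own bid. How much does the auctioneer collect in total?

Total revenue: $153,000

All-pay sealed-bid auction: the highest bidder wins the item, but every bidder pays their own bid.
Sorting bids: 55,000 (Quill) > 44,000 (Ember) > 27,000 (Arden) > 16,000 (Vantage) > 11,000 (Cinder)
Every bidder forfeits their bid regardless of winning.
Revenue = 55,000 + 16,000 + 11,000 + 27,000 + 44,000 = $153,000.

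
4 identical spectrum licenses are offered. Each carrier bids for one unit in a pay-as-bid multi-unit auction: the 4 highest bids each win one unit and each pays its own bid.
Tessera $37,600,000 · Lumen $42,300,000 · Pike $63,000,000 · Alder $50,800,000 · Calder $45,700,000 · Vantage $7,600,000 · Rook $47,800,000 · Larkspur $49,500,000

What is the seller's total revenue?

Ordering the bids: 63,000,000 (Pike), 50,800,000 (Alder), 49,500,000 (Larkspur), 47,800,000 (Rook), 45,700,000 (Calder), 42,300,000 (Lumen), …
The 4 highest are Pike, Alder, Larkspur, Rook.
Total revenue = 63,000,000 + 50,800,000 + 49,500,000 + 47,800,000 = $211,100,000.

Total revenue: $211,100,000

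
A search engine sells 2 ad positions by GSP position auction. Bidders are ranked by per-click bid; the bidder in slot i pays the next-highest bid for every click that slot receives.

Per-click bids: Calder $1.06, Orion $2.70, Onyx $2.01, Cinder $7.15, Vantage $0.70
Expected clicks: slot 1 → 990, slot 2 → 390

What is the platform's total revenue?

Total revenue: $3456.90

Sorting advertisers: $7.15 (Cinder) > $2.70 (Orion) > $2.01 (Onyx) > …
Slot 1: Cinder pays $2.70 × 990 = $2673.00
Slot 2: Orion pays $2.01 × 390 = $783.90
Total = $3456.90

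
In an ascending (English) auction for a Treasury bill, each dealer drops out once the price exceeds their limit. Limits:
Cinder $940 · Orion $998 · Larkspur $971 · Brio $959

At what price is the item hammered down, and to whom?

Rule: the price rises until one bidder remains; the winner pays the price at which the last rival dropped out.
Sorting limits: 998 (Orion) > 971 (Larkspur) > 959 (Brio) > 940 (Cinder)
Once the price passes $971, only Orion is left; the hammer falls at Larkspur's limit of $971.

Orion wins at $971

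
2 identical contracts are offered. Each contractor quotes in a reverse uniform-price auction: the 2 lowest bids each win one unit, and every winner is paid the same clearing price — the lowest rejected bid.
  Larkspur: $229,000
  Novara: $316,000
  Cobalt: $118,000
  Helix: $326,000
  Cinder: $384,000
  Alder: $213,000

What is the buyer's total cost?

Bids ranked low→high: 118,000 (Cobalt), 213,000 (Alder), 229,000 (Larkspur), 316,000 (Novara), …
Winners (2 units): Cobalt, Alder.
Lowest unsuccessful bid: $229,000 → clearing price.
Total cost = 2 × $229,000 = $458,000.

Total cost: $458,000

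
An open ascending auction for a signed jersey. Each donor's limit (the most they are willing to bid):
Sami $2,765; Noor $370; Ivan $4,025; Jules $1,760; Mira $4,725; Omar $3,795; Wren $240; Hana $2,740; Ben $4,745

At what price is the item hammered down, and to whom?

Sorting limits: 4,745 (Ben) > 4,725 (Mira) > 4,025 (Ivan) > 3,795 (Omar) > 2,765 (Sami) > 2,740 (Hana) > …
Bidding ends when Mira exits at $4,725; Ben takes it.

Ben wins at $4,725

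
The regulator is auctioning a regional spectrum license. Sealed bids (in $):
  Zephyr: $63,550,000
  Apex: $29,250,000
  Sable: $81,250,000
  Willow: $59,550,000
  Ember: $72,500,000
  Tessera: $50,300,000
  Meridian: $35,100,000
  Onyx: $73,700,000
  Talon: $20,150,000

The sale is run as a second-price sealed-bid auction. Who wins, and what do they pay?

Sable pays $73,700,000

Bids ranked: 81,250,000 (Sable) > 73,700,000 (Onyx) > 72,500,000 (Ember) > 63,550,000 (Zephyr) > 59,550,000 (Willow) > 50,300,000 (Tessera) > …
Second-price: Sable pays Onyx's bid of $73,700,000.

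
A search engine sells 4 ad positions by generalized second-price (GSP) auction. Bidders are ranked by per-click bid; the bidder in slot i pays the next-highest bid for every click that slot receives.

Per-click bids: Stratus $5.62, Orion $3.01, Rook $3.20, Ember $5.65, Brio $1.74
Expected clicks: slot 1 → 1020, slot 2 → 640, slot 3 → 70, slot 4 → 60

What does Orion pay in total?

Orion pays $104.40

Sorting advertisers: $5.65 (Ember) > $5.62 (Stratus) > $3.20 (Rook) > $3.01 (Orion) > $1.74 (Brio)
Orion holds slot 4 → pays next bid $1.74 × 60 clicks = $104.40.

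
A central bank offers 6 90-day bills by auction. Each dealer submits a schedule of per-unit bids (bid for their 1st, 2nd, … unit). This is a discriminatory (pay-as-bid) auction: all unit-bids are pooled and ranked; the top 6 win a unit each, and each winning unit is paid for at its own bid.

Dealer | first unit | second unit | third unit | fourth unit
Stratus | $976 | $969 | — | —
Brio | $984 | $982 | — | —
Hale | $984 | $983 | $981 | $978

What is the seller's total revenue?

Total revenue: $5,892

Pooled unit-bids ranked (top 6): 984 (Brio-1), 984 (Hale-1), 983 (Hale-2), 982 (Brio-2), 981 (Hale-3), 978 (Hale-4)
Next rejected bid: $976 (not a price — pay-as-bid).
Each winning unit pays its own bid.
Revenue = 984 + 984 + 983 + 982 + 981 + 978 = $5,892.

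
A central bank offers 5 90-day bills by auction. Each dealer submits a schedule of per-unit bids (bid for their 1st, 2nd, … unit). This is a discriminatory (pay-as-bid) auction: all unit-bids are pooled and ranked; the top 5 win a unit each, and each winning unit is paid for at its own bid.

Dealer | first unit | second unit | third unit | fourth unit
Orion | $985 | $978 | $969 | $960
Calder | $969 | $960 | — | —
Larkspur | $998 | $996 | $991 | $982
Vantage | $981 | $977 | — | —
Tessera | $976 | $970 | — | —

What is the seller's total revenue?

Merging the schedules and taking the best 5: 998 (Larkspur-1), 996 (Larkspur-2), 991 (Larkspur-3), 985 (Orion-1), 982 (Larkspur-4)
Next rejected bid: $981 (not a price — pay-as-bid).
Each winning unit pays its own bid.
Revenue = 998 + 996 + 991 + 985 + 982 = $4,952.

Total revenue: $4,952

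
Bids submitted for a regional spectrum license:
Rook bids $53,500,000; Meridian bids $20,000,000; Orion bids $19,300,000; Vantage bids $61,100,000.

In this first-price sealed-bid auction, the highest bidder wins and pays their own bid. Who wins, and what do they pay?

Rule: the highest bidder wins and pays their own bid.
Bids ranked: 61,100,000 (Vantage) > 53,500,000 (Rook) > 20,000,000 (Meridian) > 19,300,000 (Orion)
First-price: Vantage pays what they bid, $61,100,000.

Vantage pays $61,100,000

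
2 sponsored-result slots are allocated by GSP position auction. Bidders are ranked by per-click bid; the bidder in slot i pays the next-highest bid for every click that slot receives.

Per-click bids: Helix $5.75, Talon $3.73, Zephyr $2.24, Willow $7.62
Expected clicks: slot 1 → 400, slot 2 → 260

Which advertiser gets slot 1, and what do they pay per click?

Willow; $5.75 per click

Ranked by bid: $7.62 (Willow) > $5.75 (Helix) > $3.73 (Talon) > …
Slot 1 goes to the first-ranked bidder, Willow, who pays the next bid down: $5.75/click.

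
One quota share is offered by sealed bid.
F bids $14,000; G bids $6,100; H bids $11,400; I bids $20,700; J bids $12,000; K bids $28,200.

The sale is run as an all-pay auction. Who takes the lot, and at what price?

Rule: the highest bidder wins the item, but every bidder pays their own bid.
Bids ranked: 28,200 (K) > 20,700 (I) > 14,000 (F) > 12,000 (J) > 11,400 (H) > 6,100 (G)
K is highest and takes the item; every bidder forfeits their bid.

K pays $28,200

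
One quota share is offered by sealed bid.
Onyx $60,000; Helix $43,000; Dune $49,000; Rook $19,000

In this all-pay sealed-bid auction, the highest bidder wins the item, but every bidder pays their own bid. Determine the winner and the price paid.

Sorting bids: 60,000 (Onyx) > 49,000 (Dune) > 43,000 (Helix) > 19,000 (Rook)
Onyx is highest and takes the item; every bidder forfeits their bid.

Onyx pays $60,000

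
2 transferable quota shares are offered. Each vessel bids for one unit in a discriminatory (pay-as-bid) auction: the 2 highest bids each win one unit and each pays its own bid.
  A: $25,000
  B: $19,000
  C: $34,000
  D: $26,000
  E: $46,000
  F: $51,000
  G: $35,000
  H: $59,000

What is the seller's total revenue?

Sorting: 59,000 (H), 51,000 (F), 46,000 (E), 35,000 (G), …
The 2 highest are H, F.
Total revenue = 59,000 + 51,000 = $110,000.

Total revenue: $110,000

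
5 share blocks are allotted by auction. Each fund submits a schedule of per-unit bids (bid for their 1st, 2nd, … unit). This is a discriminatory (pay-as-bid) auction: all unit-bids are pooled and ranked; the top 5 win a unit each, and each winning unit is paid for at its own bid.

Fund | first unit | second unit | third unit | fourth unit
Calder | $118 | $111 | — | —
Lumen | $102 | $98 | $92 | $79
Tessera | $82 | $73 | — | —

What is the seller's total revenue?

Merging the schedules and taking the best 5: 118 (Calder-1), 111 (Calder-2), 102 (Lumen-1), 98 (Lumen-2), 92 (Lumen-3)
Next rejected bid: $82 (not a price — pay-as-bid).
Each winning unit pays its own bid.
Revenue = 118 + 111 + 102 + 98 + 92 = $521.

Total revenue: $521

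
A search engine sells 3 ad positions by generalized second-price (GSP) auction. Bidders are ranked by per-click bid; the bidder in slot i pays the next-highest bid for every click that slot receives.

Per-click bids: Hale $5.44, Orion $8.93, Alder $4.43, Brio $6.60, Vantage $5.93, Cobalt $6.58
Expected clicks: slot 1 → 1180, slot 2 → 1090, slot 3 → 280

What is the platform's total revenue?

Total revenue: $16620.60

Ranked by bid: $8.93 (Orion) > $6.60 (Brio) > $6.58 (Cobalt) > $5.93 (Vantage) > …
Slot 1: Orion pays $6.60 × 1180 = $7788.00
Slot 2: Brio pays $6.58 × 1090 = $7172.20
Slot 3: Cobalt pays $5.93 × 280 = $1660.40
Total = $16620.60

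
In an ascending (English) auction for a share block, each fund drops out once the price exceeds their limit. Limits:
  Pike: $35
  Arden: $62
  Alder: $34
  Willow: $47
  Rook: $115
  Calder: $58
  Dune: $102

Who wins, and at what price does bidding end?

Limits in order: 115 (Rook) > 102 (Dune) > 62 (Arden) > 58 (Calder) > 47 (Willow) > 35 (Pike) > …
Once the price passes $102, only Rook is left; the hammer falls at Dune's limit of $102.

Rook wins at $102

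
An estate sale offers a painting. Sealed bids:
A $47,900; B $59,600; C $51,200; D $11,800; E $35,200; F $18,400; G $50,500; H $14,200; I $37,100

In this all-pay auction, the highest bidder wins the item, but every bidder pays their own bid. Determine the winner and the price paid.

Rule: the highest bidder wins the item, but every bidder pays their own bid.
Sorting bids: 59,600 (B) > 51,200 (C) > 50,500 (G) > 47,900 (A) > 37,100 (I) > 35,200 (E) > …
B wins with the top bid; all bids are sunk regardless.

B pays $59,600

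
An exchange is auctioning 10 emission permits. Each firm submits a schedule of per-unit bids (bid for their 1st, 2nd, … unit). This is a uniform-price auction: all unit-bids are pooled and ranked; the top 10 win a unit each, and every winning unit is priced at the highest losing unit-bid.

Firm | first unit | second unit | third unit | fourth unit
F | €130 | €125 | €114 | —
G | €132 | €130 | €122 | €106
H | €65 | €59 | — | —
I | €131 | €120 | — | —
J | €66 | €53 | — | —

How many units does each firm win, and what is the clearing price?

F 3, G 4, I 2, J 1; clearing price €65

Merging the schedules and taking the best 10: 132 (G-1), 131 (I-1), 130 (F-1), 130 (G-2), 125 (F-2), 122 (G-3), 120 (I-2), 114 (F-3), 106 (G-4), 66 (J-1)
Highest rejected unit-bid = €65.
Allocation: F 3, G 4, I 2, J 1.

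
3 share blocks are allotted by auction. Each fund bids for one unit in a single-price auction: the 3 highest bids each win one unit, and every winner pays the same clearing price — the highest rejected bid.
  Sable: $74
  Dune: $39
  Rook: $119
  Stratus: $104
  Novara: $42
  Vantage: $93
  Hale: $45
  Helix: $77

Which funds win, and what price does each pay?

Ordering the bids: 119 (Rook), 104 (Stratus), 93 (Vantage), 77 (Helix), 74 (Sable), …
The 3 highest are Rook, Stratus, Vantage.
Highest unsuccessful bid: $77 → clearing price.

Rook, Stratus, Vantage; each pays $77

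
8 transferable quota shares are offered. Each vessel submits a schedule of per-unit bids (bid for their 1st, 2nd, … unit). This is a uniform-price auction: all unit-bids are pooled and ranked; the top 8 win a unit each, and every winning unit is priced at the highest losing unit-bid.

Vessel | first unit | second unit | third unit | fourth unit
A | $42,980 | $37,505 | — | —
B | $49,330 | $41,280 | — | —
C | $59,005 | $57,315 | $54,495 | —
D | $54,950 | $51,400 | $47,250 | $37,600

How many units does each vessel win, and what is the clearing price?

A 1, B 1, C 3, D 3; clearing price $41,280

All unit-bids, highest first — top 8: 59,005 (C-1), 57,315 (C-2), 54,950 (D-1), 54,495 (C-3), 51,400 (D-2), 49,330 (B-1), 47,250 (D-3), 42,980 (A-1)
First bid not allocated: $41,280.
Allocation: A 1, B 1, C 3, D 3.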